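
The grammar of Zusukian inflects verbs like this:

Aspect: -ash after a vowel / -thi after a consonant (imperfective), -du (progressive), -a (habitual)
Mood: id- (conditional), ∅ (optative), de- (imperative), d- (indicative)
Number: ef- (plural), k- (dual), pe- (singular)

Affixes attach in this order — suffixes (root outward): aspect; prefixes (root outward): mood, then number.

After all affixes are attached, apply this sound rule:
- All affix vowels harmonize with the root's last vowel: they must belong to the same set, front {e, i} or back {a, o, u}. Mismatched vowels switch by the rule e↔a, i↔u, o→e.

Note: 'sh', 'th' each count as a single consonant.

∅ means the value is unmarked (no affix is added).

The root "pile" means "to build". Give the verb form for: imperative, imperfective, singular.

Attach mood imperative de- → depile.
Attach aspect imperfective -ash (after vowel 'e') → depileash.
Attach number singular pe- → pedepileash.
Apply vowel harmony: pedepileash → pedepileesh.

pedepileesh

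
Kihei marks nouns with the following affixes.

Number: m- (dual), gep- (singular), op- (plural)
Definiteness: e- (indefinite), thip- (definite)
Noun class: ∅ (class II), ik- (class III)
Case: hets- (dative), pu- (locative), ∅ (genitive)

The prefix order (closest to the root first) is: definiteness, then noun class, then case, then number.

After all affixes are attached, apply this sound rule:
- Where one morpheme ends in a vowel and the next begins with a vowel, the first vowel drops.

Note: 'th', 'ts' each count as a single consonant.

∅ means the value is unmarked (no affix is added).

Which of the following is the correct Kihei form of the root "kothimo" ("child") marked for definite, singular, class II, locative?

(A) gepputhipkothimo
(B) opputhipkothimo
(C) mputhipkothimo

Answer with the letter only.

Attach definiteness definite thip- → thipkothimo.
noun class = class II: zero marking, form stays thipkothimo.
Attach case locative pu- → puthipkothimo.
Attach number singular gep- → gepputhipkothimo.
Vowel deletion: no change.
So the correct form is gepputhipkothimo, option (A).
(C) mputhipkothimo is wrong: it uses dual instead of singular for number.
(B) opputhipkothimo is wrong: it uses plural instead of singular for number.

A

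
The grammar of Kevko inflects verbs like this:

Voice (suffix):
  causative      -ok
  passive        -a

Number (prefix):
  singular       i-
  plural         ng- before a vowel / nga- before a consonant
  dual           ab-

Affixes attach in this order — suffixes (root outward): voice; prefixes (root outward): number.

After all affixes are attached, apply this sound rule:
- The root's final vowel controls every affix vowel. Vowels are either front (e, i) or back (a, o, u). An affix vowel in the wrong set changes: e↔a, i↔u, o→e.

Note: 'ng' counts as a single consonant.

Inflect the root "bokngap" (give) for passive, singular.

ubokngapa

Attach voice passive -a → bokngapa.
Attach number singular i- → ibokngapa.
Apply vowel harmony: ibokngapa → ubokngapa.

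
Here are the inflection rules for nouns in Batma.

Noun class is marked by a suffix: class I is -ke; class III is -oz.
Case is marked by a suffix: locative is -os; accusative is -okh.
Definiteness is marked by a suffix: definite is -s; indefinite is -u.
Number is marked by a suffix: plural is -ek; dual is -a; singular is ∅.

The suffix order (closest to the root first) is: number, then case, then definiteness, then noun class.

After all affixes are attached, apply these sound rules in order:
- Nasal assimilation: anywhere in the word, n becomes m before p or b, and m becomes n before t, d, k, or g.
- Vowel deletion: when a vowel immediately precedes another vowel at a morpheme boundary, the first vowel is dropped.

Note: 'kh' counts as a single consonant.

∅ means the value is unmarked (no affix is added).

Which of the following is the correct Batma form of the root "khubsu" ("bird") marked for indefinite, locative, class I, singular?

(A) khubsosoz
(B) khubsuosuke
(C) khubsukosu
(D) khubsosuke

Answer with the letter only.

number = singular: zero marking, form stays khubsu.
Attach case locative -os → khubsuos.
Attach definiteness indefinite -u → khubsuosu.
Attach noun class class I -ke → khubsuosuke.
Nasal assimilation: no change.
Apply vowel deletion: khubsuosuke → khubsosuke.
So the correct form is khubsosuke, option (D).
(C) khubsukosu is wrong: it has the affixes in the wrong order.
(A) khubsosoz is wrong: it uses class III instead of class I for noun class.
(B) khubsuosuke is wrong: it fails to apply the sound rule(s).

D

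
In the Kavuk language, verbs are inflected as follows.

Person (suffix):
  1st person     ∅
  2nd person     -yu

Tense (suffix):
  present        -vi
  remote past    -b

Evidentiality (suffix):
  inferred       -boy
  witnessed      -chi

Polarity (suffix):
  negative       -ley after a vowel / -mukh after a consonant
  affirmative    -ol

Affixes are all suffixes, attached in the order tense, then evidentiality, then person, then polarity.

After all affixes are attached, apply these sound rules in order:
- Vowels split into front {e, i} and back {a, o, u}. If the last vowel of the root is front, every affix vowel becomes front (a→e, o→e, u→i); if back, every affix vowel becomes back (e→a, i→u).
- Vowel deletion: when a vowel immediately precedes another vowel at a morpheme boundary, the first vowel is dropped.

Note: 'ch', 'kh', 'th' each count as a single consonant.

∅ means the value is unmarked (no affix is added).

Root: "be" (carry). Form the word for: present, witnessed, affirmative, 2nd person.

Attach tense present -vi → bevi.
Attach evidentiality witnessed -chi → bevichi.
Attach person 2nd person -yu → bevichiyu.
Attach polarity affirmative -ol → bevichiyuol.
Apply vowel harmony: bevichiyuol → bevichiyiel.
Apply vowel deletion: bevichiyiel → bevichiyel.

bevichiyel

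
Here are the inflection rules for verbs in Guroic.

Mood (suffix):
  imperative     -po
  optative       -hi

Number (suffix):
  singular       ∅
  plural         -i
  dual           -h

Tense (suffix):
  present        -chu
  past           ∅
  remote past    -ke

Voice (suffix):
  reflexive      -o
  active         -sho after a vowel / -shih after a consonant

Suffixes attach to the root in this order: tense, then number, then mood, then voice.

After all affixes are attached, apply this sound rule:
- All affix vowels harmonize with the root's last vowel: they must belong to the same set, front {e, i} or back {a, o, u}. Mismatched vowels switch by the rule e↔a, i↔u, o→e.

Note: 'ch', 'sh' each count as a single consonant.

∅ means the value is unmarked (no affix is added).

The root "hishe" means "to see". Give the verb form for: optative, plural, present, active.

hishechiihishe

Attach tense present -chu → hishechu.
Attach number plural -i → hishechui.
Attach mood optative -hi → hishechuihi.
Attach voice active -sho (after vowel 'i') → hishechuihisho.
Apply vowel harmony: hishechuihisho → hishechiihishe.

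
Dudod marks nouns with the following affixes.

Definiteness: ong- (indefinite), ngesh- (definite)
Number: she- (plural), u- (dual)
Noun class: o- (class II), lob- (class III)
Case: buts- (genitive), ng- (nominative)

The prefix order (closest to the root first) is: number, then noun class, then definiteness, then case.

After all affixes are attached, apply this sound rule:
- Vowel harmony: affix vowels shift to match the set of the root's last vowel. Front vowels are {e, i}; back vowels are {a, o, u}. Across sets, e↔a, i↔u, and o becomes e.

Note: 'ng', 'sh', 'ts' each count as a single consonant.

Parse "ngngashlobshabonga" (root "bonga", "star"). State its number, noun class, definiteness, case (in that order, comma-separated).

plural, class III, definite, nominative

Segment: ng-ngesh-lob-she-bonga.
number: she- → plural.
noun class: lob- → class III.
definiteness: ngesh- → definite.
case: ng- → nominative.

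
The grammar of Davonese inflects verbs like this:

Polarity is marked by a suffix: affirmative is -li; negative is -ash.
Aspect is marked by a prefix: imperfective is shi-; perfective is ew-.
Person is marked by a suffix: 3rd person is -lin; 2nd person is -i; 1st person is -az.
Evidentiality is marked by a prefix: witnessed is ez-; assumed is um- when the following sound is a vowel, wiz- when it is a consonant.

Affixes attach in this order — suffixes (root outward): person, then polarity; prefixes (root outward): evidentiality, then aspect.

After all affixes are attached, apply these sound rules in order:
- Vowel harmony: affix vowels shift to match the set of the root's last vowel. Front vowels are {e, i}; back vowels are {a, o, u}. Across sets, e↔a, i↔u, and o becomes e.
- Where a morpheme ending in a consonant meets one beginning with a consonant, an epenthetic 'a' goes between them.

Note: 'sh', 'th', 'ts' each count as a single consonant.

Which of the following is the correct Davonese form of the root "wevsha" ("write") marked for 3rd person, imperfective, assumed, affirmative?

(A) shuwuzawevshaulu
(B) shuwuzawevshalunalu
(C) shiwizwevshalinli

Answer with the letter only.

Attach person 3rd person -lin → wevshalin.
Attach evidentiality assumed wiz- (before consonant 'w') → wizwevshalin.
Attach aspect imperfective shi- → shiwizwevshalin.
Attach polarity affirmative -li → shiwizwevshalinli.
Apply vowel harmony: shiwizwevshalinli → shuwuzwevshalunlu.
Apply epenthesis: shuwuzwevshalunlu → shuwuzawevshalunalu.
So the correct form is shuwuzawevshalunalu, option (B).
(C) shiwizwevshalinli is wrong: it fails to apply the sound rule(s).
(A) shuwuzawevshaulu is wrong: it uses 2nd person instead of 3rd person for person.

B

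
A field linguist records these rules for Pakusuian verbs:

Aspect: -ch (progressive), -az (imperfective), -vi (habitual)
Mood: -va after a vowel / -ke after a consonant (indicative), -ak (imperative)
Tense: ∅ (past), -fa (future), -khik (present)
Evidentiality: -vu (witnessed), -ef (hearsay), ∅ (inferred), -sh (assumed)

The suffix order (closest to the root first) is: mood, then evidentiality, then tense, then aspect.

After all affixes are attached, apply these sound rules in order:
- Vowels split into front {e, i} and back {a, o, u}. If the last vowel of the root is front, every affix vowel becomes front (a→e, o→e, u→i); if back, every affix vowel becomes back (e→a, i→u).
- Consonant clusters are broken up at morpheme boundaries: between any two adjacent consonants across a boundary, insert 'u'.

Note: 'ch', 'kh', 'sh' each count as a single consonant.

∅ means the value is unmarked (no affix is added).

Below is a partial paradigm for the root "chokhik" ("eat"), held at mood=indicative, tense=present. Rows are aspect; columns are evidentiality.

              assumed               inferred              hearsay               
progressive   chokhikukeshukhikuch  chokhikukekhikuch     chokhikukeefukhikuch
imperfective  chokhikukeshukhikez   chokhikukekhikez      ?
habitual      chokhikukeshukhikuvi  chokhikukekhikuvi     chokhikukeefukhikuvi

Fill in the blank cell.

chokhikukeefukhikez

Attach mood indicative -ke (after consonant 'k') → chokhikke.
Attach evidentiality hearsay -ef → chokhikkeef.
Attach tense present -khik → chokhikkeefkhik.
Attach aspect imperfective -az → chokhikkeefkhikaz.
Apply vowel harmony: chokhikkeefkhikaz → chokhikkeefkhikez.
Apply epenthesis: chokhikkeefkhikez → chokhikukeefukhikez.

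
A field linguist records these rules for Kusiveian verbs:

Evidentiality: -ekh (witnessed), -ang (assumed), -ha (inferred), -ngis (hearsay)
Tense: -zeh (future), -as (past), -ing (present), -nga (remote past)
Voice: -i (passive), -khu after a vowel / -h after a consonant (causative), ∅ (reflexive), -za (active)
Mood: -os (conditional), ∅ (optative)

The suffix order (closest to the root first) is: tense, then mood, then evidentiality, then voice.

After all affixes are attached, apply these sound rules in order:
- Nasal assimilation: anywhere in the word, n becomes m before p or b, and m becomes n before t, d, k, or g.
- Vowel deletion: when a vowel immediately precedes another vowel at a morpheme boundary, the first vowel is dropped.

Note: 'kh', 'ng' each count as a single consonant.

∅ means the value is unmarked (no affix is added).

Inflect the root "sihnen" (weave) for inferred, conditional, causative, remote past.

sihnenngoshakhu

Attach tense remote past -nga → sihnennga.
Attach mood conditional -os → sihnenngaos.
Attach evidentiality inferred -ha → sihnenngaosha.
Attach voice causative -khu (after vowel 'a') → sihnenngaoshakhu.
Nasal assimilation: no change.
Apply vowel deletion: sihnenngaoshakhu → sihnenngoshakhu.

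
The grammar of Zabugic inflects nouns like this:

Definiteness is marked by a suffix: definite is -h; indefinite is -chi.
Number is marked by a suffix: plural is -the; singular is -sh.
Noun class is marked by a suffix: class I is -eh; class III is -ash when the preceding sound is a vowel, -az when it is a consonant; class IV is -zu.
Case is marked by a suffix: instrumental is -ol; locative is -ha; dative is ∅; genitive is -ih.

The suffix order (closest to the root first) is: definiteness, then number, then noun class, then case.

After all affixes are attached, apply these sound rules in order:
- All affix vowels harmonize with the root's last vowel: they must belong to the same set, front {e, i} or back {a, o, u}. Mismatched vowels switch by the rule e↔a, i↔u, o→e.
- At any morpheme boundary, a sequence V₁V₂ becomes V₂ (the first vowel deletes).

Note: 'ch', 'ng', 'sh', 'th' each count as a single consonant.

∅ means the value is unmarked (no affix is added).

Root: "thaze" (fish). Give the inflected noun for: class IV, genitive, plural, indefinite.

Attach definiteness indefinite -chi → thazechi.
Attach number plural -the → thazechithe.
Attach noun class class IV -zu → thazechithezu.
Attach case genitive -ih → thazechithezuih.
Apply vowel harmony: thazechithezuih → thazechitheziih.
Apply vowel deletion: thazechitheziih → thazechithezih.

thazechithezih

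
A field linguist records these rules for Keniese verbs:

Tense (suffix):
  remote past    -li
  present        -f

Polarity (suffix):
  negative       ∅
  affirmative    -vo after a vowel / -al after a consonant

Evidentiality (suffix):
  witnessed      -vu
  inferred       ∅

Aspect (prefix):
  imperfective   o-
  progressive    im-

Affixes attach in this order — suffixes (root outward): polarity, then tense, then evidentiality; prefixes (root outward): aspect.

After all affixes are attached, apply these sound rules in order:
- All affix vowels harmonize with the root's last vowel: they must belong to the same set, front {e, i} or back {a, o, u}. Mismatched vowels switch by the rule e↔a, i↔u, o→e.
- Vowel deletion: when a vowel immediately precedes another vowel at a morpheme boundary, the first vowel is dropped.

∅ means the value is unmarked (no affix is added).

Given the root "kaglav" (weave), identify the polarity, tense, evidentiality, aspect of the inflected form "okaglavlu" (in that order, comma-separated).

negative, remote past, inferred, imperfective

Segment: o-kaglav-li.
polarity: ∅ → negative.
tense: -li → remote past.
evidentiality: ∅ → inferred.
aspect: o- → imperfective.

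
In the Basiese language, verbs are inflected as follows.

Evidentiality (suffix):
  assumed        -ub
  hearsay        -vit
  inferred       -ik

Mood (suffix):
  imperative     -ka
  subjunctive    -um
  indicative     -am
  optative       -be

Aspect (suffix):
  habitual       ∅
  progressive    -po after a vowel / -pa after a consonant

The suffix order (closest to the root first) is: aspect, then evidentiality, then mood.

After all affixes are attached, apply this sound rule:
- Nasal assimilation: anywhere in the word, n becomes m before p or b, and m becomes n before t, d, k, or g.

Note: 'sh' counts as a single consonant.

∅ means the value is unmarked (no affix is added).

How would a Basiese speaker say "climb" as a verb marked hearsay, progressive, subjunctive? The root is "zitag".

zitagpavitum

Attach aspect progressive -pa (after consonant 'g') → zitagpa.
Attach evidentiality hearsay -vit → zitagpavit.
Attach mood subjunctive -um → zitagpavitum.
Nasal assimilation: no change.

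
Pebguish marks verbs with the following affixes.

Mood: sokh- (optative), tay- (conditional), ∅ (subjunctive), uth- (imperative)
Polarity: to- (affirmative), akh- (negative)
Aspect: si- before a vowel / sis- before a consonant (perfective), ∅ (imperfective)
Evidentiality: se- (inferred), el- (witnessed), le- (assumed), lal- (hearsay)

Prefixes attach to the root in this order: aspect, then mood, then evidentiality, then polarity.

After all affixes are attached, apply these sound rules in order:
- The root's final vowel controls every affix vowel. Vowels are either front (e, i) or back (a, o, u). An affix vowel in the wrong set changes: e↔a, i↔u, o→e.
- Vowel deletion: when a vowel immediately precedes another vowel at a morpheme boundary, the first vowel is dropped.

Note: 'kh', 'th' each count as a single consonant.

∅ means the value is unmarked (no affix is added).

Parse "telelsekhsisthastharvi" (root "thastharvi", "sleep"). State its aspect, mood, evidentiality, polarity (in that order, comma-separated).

Segment: to-lal-sokh-sis-thastharvi.
aspect: si/sis- → perfective.
mood: sokh- → optative.
evidentiality: lal- → hearsay.
polarity: to- → affirmative.

perfective, optative, hearsay, affirmative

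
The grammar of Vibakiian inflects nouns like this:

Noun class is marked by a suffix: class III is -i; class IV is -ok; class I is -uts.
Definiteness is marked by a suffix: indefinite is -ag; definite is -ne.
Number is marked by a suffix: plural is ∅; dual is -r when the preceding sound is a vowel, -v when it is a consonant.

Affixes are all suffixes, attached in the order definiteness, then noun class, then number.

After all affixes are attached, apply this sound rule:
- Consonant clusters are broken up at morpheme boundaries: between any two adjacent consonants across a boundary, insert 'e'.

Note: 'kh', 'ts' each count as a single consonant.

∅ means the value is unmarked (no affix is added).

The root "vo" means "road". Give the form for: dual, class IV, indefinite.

voagokev

Attach definiteness indefinite -ag → voag.
Attach noun class class IV -ok → voagok.
Attach number dual -v (after consonant 'k') → voagokv.
Apply epenthesis: voagokv → voagokev.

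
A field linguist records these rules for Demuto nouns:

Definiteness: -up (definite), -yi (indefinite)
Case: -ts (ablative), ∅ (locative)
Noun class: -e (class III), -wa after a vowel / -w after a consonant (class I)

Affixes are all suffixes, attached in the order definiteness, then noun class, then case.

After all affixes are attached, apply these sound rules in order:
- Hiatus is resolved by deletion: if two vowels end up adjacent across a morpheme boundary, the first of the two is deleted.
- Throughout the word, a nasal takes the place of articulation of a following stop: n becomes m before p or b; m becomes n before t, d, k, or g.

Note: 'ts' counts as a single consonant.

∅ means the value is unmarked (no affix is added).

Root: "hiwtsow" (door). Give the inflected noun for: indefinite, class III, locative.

Attach definiteness indefinite -yi → hiwtsowyi.
Attach noun class class III -e → hiwtsowyie.
case = locative: zero marking, form stays hiwtsowyie.
Apply vowel deletion: hiwtsowyie → hiwtsowye.
Nasal assimilation: no change.

hiwtsowye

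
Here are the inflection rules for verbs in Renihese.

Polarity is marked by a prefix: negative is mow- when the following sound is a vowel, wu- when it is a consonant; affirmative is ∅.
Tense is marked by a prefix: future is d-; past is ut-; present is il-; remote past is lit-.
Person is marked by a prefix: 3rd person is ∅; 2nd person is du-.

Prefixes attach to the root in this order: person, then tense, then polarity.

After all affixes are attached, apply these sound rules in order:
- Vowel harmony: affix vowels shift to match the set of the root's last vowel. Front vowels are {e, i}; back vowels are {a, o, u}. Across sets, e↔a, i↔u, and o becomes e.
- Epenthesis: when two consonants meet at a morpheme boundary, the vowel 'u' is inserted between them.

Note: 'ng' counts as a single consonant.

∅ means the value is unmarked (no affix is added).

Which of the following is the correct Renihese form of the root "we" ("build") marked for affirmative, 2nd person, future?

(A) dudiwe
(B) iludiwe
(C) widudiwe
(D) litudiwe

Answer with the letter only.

Attach person 2nd person du- → duwe.
Attach tense future d- → dduwe.
polarity = affirmative: zero marking, form stays dduwe.
Apply vowel harmony: dduwe → ddiwe.
Apply epenthesis: ddiwe → dudiwe.
So the correct form is dudiwe, option (A).
(C) widudiwe is wrong: it uses negative instead of affirmative for polarity.
(B) iludiwe is wrong: it uses present instead of future for tense.
(D) litudiwe is wrong: it uses remote past instead of future for tense.

A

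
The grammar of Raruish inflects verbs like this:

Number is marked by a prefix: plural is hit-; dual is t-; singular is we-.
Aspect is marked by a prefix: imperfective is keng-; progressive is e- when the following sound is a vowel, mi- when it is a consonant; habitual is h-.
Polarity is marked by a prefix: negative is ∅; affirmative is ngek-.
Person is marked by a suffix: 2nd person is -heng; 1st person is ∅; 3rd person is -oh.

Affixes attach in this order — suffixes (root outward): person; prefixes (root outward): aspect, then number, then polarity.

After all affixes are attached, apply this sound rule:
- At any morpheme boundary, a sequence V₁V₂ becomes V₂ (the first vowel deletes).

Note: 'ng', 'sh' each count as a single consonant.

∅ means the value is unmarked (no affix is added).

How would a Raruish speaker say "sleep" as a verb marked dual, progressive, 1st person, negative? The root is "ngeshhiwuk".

tmingeshhiwuk

person = 1st person: zero marking, form stays ngeshhiwuk.
Attach aspect progressive mi- (before consonant 'ng') → mingeshhiwuk.
Attach number dual t- → tmingeshhiwuk.
polarity = negative: zero marking, form stays tmingeshhiwuk.
Vowel deletion: no change.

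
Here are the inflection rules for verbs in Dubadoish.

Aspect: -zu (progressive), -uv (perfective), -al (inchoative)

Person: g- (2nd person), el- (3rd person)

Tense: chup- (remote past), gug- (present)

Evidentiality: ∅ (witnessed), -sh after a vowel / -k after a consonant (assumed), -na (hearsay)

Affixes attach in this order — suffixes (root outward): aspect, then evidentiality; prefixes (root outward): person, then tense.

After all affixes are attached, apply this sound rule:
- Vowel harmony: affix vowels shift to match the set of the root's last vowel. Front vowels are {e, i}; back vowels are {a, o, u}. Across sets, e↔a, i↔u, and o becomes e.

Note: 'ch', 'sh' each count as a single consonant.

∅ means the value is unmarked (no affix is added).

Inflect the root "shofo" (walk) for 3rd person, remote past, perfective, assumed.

chupalshofouvk

Attach aspect perfective -uv → shofouv.
Attach evidentiality assumed -k (after consonant 'v') → shofouvk.
Attach person 3rd person el- → elshofouvk.
Attach tense remote past chup- → chupelshofouvk.
Apply vowel harmony: chupelshofouvk → chupalshofouvk.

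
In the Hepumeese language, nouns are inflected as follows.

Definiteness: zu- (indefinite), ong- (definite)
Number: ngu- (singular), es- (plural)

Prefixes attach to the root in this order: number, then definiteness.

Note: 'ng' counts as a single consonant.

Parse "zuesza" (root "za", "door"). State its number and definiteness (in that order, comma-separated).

plural, indefinite

Segment: zu-es-za.
number: es- → plural.
definiteness: zu- → indefinite.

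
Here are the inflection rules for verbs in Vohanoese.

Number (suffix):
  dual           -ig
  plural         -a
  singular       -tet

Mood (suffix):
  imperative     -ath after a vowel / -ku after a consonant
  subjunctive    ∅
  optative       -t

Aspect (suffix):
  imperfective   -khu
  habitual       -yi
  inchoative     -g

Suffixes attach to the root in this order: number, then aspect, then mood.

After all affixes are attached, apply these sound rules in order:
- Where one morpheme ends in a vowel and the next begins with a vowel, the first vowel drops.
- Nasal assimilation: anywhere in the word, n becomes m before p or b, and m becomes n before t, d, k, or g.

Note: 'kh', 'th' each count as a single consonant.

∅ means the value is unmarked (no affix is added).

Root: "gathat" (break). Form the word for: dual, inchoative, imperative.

gathatiggku

Attach number dual -ig → gathatig.
Attach aspect inchoative -g → gathatigg.
Attach mood imperative -ku (after consonant 'g') → gathatiggku.
Vowel deletion: no change.
Nasal assimilation: no change.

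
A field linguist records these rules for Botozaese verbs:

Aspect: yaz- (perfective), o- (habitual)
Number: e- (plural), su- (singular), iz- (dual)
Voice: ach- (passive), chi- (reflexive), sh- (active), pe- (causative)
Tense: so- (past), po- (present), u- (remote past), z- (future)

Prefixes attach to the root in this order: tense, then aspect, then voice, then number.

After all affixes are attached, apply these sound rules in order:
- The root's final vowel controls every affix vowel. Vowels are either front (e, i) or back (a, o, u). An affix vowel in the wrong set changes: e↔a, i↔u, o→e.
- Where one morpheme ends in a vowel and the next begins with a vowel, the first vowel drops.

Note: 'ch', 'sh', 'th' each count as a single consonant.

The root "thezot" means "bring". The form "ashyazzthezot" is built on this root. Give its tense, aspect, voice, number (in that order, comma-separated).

future, perfective, active, plural

Segment: e-sh-yaz-z-thezot.
tense: z- → future.
aspect: yaz- → perfective.
voice: sh- → active.
number: e- → plural.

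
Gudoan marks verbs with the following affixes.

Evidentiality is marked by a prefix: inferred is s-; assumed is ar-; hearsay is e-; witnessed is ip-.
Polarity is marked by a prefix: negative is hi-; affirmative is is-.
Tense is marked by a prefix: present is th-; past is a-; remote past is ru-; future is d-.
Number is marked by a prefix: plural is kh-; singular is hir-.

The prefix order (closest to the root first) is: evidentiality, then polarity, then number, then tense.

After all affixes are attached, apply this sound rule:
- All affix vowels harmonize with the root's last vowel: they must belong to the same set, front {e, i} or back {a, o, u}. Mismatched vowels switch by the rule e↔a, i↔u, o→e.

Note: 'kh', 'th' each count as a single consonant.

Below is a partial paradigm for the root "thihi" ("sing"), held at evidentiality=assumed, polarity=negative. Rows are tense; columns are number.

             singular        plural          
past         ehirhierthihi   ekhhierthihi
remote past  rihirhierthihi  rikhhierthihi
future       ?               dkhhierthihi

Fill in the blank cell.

dhirhierthihi

Attach evidentiality assumed ar- → arthihi.
Attach polarity negative hi- → hiarthihi.
Attach number singular hir- → hirhiarthihi.
Attach tense future d- → dhirhiarthihi.
Apply vowel harmony: dhirhiarthihi → dhirhierthihi.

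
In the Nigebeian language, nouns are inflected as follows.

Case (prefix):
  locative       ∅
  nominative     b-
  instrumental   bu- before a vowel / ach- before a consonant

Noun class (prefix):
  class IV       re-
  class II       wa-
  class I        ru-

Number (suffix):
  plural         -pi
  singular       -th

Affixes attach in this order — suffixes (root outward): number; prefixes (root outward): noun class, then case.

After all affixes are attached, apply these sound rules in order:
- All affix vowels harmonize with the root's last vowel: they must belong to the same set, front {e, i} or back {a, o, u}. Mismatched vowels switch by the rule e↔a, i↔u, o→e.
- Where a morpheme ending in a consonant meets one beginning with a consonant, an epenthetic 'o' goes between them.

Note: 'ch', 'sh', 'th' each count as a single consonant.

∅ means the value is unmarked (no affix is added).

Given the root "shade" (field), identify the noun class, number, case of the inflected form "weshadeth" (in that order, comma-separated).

Segment: wa-shade-th.
noun class: wa- → class II.
number: -th → singular.
case: ∅ → locative.

class II, singular, locative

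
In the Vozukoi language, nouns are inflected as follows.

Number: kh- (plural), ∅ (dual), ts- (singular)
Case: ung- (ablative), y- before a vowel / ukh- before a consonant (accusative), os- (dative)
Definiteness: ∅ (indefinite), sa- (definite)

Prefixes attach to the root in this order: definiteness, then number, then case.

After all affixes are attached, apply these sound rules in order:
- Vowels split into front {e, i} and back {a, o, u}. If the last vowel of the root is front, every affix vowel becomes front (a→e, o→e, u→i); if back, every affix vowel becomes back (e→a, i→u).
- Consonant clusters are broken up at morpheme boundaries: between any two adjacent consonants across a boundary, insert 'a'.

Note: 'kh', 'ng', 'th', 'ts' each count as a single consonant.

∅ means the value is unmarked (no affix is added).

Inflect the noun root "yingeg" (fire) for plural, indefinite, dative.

esakhayingeg

definiteness = indefinite: zero marking, form stays yingeg.
Attach number plural kh- → khyingeg.
Attach case dative os- → oskhyingeg.
Apply vowel harmony: oskhyingeg → eskhyingeg.
Apply epenthesis: eskhyingeg → esakhayingeg.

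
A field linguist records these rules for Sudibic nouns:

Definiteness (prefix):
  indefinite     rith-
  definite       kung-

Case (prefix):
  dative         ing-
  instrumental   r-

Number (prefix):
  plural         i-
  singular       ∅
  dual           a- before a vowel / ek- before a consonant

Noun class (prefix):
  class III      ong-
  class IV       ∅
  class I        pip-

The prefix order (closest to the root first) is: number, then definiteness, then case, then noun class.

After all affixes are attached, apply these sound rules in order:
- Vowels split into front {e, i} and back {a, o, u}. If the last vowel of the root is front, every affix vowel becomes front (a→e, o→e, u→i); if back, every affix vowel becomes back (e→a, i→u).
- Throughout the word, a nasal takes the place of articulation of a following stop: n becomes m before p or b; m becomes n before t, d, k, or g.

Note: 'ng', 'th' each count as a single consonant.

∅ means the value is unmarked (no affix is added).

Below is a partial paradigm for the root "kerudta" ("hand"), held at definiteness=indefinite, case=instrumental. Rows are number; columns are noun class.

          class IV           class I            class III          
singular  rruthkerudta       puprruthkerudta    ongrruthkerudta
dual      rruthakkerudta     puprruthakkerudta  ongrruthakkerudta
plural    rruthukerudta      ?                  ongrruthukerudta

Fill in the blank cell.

Attach number plural i- → ikerudta.
Attach definiteness indefinite rith- → rithikerudta.
Attach case instrumental r- → rrithikerudta.
Attach noun class class I pip- → piprrithikerudta.
Apply vowel harmony: piprrithikerudta → puprruthukerudta.
Nasal assimilation: no change.

puprruthukerudta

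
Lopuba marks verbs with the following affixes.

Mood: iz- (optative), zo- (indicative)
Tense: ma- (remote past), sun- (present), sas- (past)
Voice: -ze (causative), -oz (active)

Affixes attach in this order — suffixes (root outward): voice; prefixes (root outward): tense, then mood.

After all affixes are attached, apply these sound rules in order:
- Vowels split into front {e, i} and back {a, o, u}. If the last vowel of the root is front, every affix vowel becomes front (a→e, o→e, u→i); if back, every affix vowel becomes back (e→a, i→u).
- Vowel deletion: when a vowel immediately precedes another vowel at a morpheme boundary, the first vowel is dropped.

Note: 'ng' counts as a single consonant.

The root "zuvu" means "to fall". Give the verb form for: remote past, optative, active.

Attach tense remote past ma- → mazuvu.
Attach voice active -oz → mazuvuoz.
Attach mood optative iz- → izmazuvuoz.
Apply vowel harmony: izmazuvuoz → uzmazuvuoz.
Apply vowel deletion: uzmazuvuoz → uzmazuvoz.

uzmazuvoz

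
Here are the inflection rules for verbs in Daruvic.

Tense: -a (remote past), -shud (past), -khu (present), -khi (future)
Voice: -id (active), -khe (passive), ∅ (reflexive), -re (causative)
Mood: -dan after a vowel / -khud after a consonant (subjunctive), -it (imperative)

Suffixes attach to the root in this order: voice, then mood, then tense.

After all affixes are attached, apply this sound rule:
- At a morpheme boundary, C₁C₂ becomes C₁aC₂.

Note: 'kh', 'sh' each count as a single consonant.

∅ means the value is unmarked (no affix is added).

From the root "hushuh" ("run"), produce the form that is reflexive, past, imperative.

hushuhitashud

voice = reflexive: zero marking, form stays hushuh.
Attach mood imperative -it → hushuhit.
Attach tense past -shud → hushuhitshud.
Apply epenthesis: hushuhitshud → hushuhitashud.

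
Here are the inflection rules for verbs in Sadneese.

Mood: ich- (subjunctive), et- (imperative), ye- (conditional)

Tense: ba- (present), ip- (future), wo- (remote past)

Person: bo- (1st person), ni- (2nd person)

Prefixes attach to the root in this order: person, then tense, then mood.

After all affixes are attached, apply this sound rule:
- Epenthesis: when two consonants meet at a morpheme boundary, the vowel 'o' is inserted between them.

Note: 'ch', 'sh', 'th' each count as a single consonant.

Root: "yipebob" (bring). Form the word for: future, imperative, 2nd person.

etiponiyipebob

Attach person 2nd person ni- → niyipebob.
Attach tense future ip- → ipniyipebob.
Attach mood imperative et- → etipniyipebob.
Apply epenthesis: etipniyipebob → etiponiyipebob.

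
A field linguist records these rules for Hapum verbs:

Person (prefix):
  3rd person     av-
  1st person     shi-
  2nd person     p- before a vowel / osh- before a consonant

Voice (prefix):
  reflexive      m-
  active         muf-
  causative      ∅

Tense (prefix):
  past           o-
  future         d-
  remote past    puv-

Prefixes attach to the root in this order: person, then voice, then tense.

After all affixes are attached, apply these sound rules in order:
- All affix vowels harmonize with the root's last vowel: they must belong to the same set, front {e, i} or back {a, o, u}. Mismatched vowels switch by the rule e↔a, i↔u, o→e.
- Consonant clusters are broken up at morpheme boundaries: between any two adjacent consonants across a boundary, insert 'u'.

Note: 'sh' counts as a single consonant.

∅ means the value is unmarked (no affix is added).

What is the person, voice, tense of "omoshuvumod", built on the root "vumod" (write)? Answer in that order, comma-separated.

Segment: o-m-osh-vumod.
person: p/osh- → 2nd person.
voice: m- → reflexive.
tense: o- → past.

2nd person, reflexive, past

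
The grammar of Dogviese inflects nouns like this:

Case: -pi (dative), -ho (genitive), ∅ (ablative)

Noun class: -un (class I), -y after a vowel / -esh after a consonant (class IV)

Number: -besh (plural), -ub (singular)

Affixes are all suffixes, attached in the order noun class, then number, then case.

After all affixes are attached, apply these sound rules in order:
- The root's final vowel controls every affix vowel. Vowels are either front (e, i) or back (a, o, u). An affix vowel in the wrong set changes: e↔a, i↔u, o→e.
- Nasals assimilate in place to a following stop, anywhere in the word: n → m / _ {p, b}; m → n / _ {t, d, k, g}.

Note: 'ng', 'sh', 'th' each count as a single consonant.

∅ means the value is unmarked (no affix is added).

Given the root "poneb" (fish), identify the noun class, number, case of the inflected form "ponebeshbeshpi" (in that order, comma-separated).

Segment: poneb-esh-besh-pi.
noun class: -y/esh → class IV.
number: -besh → plural.
case: -pi → dative.

class IV, plural, dative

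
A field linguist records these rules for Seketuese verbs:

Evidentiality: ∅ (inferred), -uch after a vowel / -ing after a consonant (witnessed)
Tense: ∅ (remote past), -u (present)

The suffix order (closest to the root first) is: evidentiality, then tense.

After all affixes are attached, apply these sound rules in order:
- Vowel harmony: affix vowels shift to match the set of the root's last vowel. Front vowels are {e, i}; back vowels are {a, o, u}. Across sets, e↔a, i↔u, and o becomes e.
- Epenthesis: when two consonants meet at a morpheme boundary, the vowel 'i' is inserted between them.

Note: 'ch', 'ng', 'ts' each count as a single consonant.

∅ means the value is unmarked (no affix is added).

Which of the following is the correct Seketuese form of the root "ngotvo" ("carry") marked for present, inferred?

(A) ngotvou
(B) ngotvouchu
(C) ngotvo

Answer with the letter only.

evidentiality = inferred: zero marking, form stays ngotvo.
Attach tense present -u → ngotvou.
Vowel harmony: no change.
Epenthesis: no change.
So the correct form is ngotvou, option (A).
(C) ngotvo is wrong: it uses remote past instead of present for tense.
(B) ngotvouchu is wrong: it uses witnessed instead of inferred for evidentiality.

A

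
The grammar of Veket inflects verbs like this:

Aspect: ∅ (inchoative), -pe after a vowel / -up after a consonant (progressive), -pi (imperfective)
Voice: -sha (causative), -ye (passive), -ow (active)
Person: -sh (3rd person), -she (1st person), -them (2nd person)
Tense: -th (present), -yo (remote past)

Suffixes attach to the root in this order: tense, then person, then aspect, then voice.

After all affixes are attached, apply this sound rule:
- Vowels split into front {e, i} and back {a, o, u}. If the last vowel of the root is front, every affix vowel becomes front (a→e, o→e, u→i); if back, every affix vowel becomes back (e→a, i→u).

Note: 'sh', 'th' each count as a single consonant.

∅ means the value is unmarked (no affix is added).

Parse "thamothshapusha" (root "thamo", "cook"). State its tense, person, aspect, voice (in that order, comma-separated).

Segment: thamo-th-she-pi-sha.
tense: -th → present.
person: -she → 1st person.
aspect: -pi → imperfective.
voice: -sha → causative.

present, 1st person, imperfective, causative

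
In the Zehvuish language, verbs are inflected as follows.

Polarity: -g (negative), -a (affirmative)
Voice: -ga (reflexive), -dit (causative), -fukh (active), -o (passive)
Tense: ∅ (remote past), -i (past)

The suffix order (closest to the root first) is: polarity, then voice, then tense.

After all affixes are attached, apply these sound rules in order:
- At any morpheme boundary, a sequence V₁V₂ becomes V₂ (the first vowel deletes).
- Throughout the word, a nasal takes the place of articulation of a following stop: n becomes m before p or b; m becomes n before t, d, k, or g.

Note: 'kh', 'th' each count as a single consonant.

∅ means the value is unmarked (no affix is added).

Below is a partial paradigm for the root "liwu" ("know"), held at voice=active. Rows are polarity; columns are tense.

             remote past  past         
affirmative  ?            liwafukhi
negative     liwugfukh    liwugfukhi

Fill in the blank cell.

Attach polarity affirmative -a → liwua.
Attach voice active -fukh → liwuafukh.
tense = remote past: zero marking, form stays liwuafukh.
Apply vowel deletion: liwuafukh → liwafukh.
Nasal assimilation: no change.

liwafukh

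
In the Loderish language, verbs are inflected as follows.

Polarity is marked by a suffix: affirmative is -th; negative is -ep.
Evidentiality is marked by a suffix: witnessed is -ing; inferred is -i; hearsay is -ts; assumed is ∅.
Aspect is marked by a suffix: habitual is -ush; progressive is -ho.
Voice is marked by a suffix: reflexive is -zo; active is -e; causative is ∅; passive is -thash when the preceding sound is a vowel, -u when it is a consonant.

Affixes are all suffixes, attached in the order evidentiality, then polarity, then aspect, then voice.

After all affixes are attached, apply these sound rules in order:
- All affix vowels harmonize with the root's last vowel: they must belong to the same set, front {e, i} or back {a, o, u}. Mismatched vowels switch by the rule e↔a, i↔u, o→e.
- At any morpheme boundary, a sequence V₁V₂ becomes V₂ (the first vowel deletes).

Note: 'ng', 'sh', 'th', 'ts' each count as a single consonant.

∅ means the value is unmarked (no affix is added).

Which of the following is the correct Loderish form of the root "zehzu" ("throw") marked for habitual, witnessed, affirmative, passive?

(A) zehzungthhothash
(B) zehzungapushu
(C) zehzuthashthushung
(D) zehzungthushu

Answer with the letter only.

D

Attach evidentiality witnessed -ing → zehzuing.
Attach polarity affirmative -th → zehzuingth.
Attach aspect habitual -ush → zehzuingthush.
Attach voice passive -u (after consonant 'sh') → zehzuingthushu.
Apply vowel harmony: zehzuingthushu → zehzuungthushu.
Apply vowel deletion: zehzuungthushu → zehzungthushu.
So the correct form is zehzungthushu, option (D).
(C) zehzuthashthushung is wrong: it has the affixes in the wrong order.
(A) zehzungthhothash is wrong: it uses progressive instead of habitual for aspect.
(B) zehzungapushu is wrong: it uses negative instead of affirmative for polarity.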